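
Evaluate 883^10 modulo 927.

Compute successive squares:
10 in binary is 1010, i.e. 10 = 8 + 2.
883^1 ≡ 883 (mod 927)
883^2 ≡ 883^2 = 779689 ≡ 82 (mod 927)
883^4 ≡ 82^2 = 6724 ≡ 235 (mod 927)
883^8 ≡ 235^2 = 55225 ≡ 532 (mod 927)
883^10 = 883^8 * 883^2 ≡ 532 * 82 (mod 927).
532 * 82 = 43624 ≡ 55 (mod 927).

55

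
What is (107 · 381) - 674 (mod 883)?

107 · 381 = 40767 ≡ 149 (mod 883)
149 - 674 = -525 ≡ 358 (mod 883)

358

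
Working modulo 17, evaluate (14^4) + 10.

(14)^4 ≡ 13 (mod 17)
13 + 10 = 23 ≡ 6 (mod 17)

6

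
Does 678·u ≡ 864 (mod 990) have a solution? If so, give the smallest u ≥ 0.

48

gcd(678, 990) = 6, and 6 | 864, so solutions exist.
Divide through by 6: 113·u ≡ 144 (mod 165).
113⁻¹ ≡ 92 (mod 165).
u ≡ 92·144 ≡ 48 (mod 165).
The smallest non-negative solution is u = 48.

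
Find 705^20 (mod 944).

Using repeated squaring:
20 in binary is 10100, i.e. 20 = 16 + 4.
705^1 ≡ 705 (mod 944)
705^2 ≡ 705^2 = 497025 ≡ 481 (mod 944)
705^4 ≡ 481^2 = 231361 ≡ 81 (mod 944)
705^8 ≡ 81^2 = 6561 ≡ 897 (mod 944)
705^16 ≡ 897^2 = 804609 ≡ 321 (mod 944)
705^20 = 705^16 · 705^4 ≡ 321 · 81 (mod 944).
321 · 81 = 26001 ≡ 513 (mod 944).

513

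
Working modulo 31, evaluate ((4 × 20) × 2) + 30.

4

4 × 20 = 80 ≡ 18 (mod 31)
18 × 2 = 36 ≡ 5 (mod 31)
5 + 30 = 35 ≡ 4 (mod 31)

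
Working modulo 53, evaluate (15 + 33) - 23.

25

15 + 33 = 48
48 - 23 = 25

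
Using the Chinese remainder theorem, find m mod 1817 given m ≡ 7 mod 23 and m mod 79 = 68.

858

23⁻¹ mod 79: 23×55 ≡ 1 (mod 79), so 23⁻¹ ≡ 55.
m = 7 + 23×((68 − 7)×55 mod 79) = 7 + 23×37 = 858.
Check: 858 mod 23 = 7, 858 mod 79 = 68. ✓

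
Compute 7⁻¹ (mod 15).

13

15 = 2·7 + 1
7 = 7·1 + 0
gcd(7, 15) = 1, so the inverse exists.
Back-substitute for 1:
1 = 1·15 − 2·7
So 7⁻¹ ≡ −2 ≡ 13 (mod 15).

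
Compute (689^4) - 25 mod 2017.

614

(689)^4 ≡ 639 (mod 2017)
639 - 25 = 614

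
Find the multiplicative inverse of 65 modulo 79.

79 = 1*65 + 14
65 = 4*14 + 9
14 = 1*9 + 5
9 = 1*5 + 4
5 = 1*4 + 1
4 = 4*1 + 0
gcd(65, 79) = 1, so the inverse exists.
Back-substitute for 1:
1 = 1*5 − 1*4
  = −1*9 + 2*5
  = 2*14 − 3*9
  = −3*65 + 14*14
  = 14*79 − 17*65
So 65⁻¹ ≡ −17 ≡ 62 (mod 79).

62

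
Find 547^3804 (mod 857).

3804 in binary is 111011011100, i.e. 3804 = 2048 + 1024 + 512 + 128 + 64 + 16 + 8 + 4.
547^1 ≡ 547 (mod 857)
547^2 ≡ 547^2 = 299209 ≡ 116 (mod 857)
547^4 ≡ 116^2 = 13456 ≡ 601 (mod 857)
547^8 ≡ 601^2 = 361201 ≡ 404 (mod 857)
547^16 ≡ 404^2 = 163216 ≡ 386 (mod 857)
547^32 ≡ 386^2 = 148996 ≡ 735 (mod 857)
547^64 ≡ 735^2 = 540225 ≡ 315 (mod 857)
547^128 ≡ 315^2 = 99225 ≡ 670 (mod 857)
547^256 ≡ 670^2 = 448900 ≡ 689 (mod 857)
547^512 ≡ 689^2 = 474721 ≡ 800 (mod 857)
547^1024 ≡ 800^2 = 640000 ≡ 678 (mod 857)
547^2048 ≡ 678^2 = 459684 ≡ 332 (mod 857)
547^3804 = 547^2048 × 547^1024 × 547^512 × 547^128 × 547^64 × 547^16 × 547^8 × 547^4 ≡ 332 × 678 × 800 × 670 × 315 × 386 × 404 × 601 (mod 857).
Accumulate the product:
332 × 678 = 225096 ≡ 562
562 × 800 = 449600 ≡ 532
532 × 670 = 356440 ≡ 785
785 × 315 = 247275 ≡ 459
459 × 386 = 177174 ≡ 632
632 × 404 = 255328 ≡ 799
799 × 601 = 480199 ≡ 279

279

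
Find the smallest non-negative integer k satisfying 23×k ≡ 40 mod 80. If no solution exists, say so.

40

gcd(23, 80) = 1, so a unique solution mod 80 exists.
23⁻¹ ≡ 7 (mod 80).
k ≡ 7×40 ≡ 40 (mod 80).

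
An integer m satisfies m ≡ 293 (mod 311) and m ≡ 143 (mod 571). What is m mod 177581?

311⁻¹ mod 571: 311*112 ≡ 1 (mod 571), so 311⁻¹ ≡ 112.
m = 293 + 311*((143 − 293)*112 mod 571) = 293 + 311*330 = 102923.

102923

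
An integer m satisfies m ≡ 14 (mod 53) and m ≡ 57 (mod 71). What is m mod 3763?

2187

53⁻¹ mod 71: 53×67 ≡ 1 (mod 71), so 53⁻¹ ≡ 67.
m = 14 + 53×((57 − 14)×67 mod 71) = 14 + 53×41 = 2187.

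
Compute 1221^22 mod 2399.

2146

By square-and-multiply:
22 in binary is 10110, i.e. 22 = 16 + 4 + 2.
1221^1 ≡ 1221 (mod 2399)
1221^2 ≡ 1221^2 = 1490841 ≡ 1062 (mod 2399)
1221^4 ≡ 1062^2 = 1127844 ≡ 314 (mod 2399)
1221^8 ≡ 314^2 = 98596 ≡ 237 (mod 2399)
1221^16 ≡ 237^2 = 56169 ≡ 992 (mod 2399)
1221^22 = 1221^16 · 1221^4 · 1221^2 ≡ 992 · 314 · 1062 (mod 2399).
Accumulate the product:
992 · 314 = 311488 ≡ 2017
2017 · 1062 = 2142054 ≡ 2146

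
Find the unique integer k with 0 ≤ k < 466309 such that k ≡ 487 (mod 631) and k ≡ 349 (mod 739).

338072

631⁻¹ mod 739: 631×130 ≡ 1 (mod 739), so 631⁻¹ ≡ 130.
k = 487 + 631×((349 − 487)×130 mod 739) = 487 + 631×535 = 338072.
Check: 338072 mod 631 = 487, 338072 mod 739 = 349. ✓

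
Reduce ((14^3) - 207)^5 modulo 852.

665

(14)^3 ≡ 188 (mod 852)
188 - 207 = -19 ≡ 833 (mod 852)
(833)^5 ≡ 665 (mod 852)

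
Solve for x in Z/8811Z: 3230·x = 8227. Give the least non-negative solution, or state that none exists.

5030

gcd(3230, 8811) = 1, so a unique solution mod 8811 exists.
3230⁻¹ ≡ 5453 (mod 8811).
x ≡ 5453·8227 ≡ 5030 (mod 8811).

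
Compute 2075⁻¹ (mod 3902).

3902 = 1*2075 + 1827
2075 = 1*1827 + 248
1827 = 7*248 + 91
248 = 2*91 + 66
91 = 1*66 + 25
66 = 2*25 + 16
25 = 1*16 + 9
16 = 1*9 + 7
9 = 1*7 + 2
7 = 3*2 + 1
2 = 2*1 + 0
gcd(2075, 3902) = 1, so the inverse exists.
Back-substitute for 1:
1 = 1*7 − 3*2
  = −3*9 + 4*7
  = 4*16 − 7*9
  = −7*25 + 11*16
  = 11*66 − 29*25
  = −29*91 + 40*66
  = 40*248 − 109*91
  = −109*1827 + 803*248
  = 803*2075 − 912*1827
  = −912*3902 + 1715*2075
So 2075⁻¹ ≡ 1715 (mod 3902).

1715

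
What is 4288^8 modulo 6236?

140

Compute successive squares:
4288^1 ≡ 4288 (mod 6236)
4288^2 ≡ 4288^2 = 18386944 ≡ 3216 (mod 6236)
4288^4 ≡ 3216^2 = 10342656 ≡ 3368 (mod 6236)
4288^8 ≡ 3368^2 = 11343424 ≡ 140 (mod 6236)
So 4288^8 ≡ 140 (mod 6236).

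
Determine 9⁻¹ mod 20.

9

Run the extended Euclidean algorithm:
20 = 2*9 + 2
9 = 4*2 + 1
2 = 2*1 + 0
gcd(9, 20) = 1, so the inverse exists.
Bézout: 1 = −4*20 + 9*9.
So 9⁻¹ ≡ 9 (mod 20).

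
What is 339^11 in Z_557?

295

By square-and-multiply:
11 in binary is 1011, i.e. 11 = 8 + 2 + 1.
339^1 ≡ 339 (mod 557)
339^2 ≡ 339^2 = 114921 ≡ 179 (mod 557)
339^4 ≡ 179^2 = 32041 ≡ 292 (mod 557)
339^8 ≡ 292^2 = 85264 ≡ 43 (mod 557)
339^11 = 339^8 · 339^2 · 339^1 ≡ 43 · 179 · 339 (mod 557).
Accumulate the product:
43 · 179 = 7697 ≡ 456
456 · 339 = 154584 ≡ 295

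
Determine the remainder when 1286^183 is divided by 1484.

183 in binary is 10110111, i.e. 183 = 128 + 32 + 16 + 4 + 2 + 1.
1286^1 ≡ 1286 (mod 1484)
1286^2 ≡ 1286^2 = 1653796 ≡ 620 (mod 1484)
1286^4 ≡ 620^2 = 384400 ≡ 44 (mod 1484)
1286^8 ≡ 44^2 = 1936 ≡ 452 (mod 1484)
1286^16 ≡ 452^2 = 204304 ≡ 996 (mod 1484)
1286^32 ≡ 996^2 = 992016 ≡ 704 (mod 1484)
1286^64 ≡ 704^2 = 495616 ≡ 1444 (mod 1484)
1286^128 ≡ 1444^2 = 2085136 ≡ 116 (mod 1484)
1286^183 = 1286^128 * 1286^32 * 1286^16 * 1286^4 * 1286^2 * 1286^1 ≡ 116 * 704 * 996 * 44 * 620 * 1286 (mod 1484).
Accumulate the product:
116 * 704 = 81664 ≡ 44
44 * 996 = 43824 ≡ 788
788 * 44 = 34672 ≡ 540
540 * 620 = 334800 ≡ 900
900 * 1286 = 1157400 ≡ 1364

1364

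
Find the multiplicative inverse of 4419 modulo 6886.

Apply the Euclidean algorithm and back-substitute:
6886 = 1×4419 + 2467
4419 = 1×2467 + 1952
2467 = 1×1952 + 515
1952 = 3×515 + 407
515 = 1×407 + 108
407 = 3×108 + 83
108 = 1×83 + 25
83 = 3×25 + 8
25 = 3×8 + 1
8 = 8×1 + 0
gcd(4419, 6886) = 1, so the inverse exists.
Back-substitute for 1:
1 = 1×25 − 3×8
  = −3×83 + 10×25
  = 10×108 − 13×83
  = −13×407 + 49×108
  = 49×515 − 62×407
  = −62×1952 + 235×515
  = 235×2467 − 297×1952
  = −297×4419 + 532×2467
  = 532×6886 − 829×4419
So 4419⁻¹ ≡ −829 ≡ 6057 (mod 6886).

6057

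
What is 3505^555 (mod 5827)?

By square-and-multiply:
3505^1 ≡ 3505 (mod 5827)
3505^2 ≡ 3505^2 = 12285025 ≡ 1709 (mod 5827)
3505^4 ≡ 1709^2 = 2920681 ≡ 1354 (mod 5827)
3505^8 ≡ 1354^2 = 1833316 ≡ 3638 (mod 5827)
3505^16 ≡ 3638^2 = 13235044 ≡ 1927 (mod 5827)
3505^32 ≡ 1927^2 = 3713329 ≡ 1530 (mod 5827)
3505^64 ≡ 1530^2 = 2340900 ≡ 4273 (mod 5827)
3505^128 ≡ 4273^2 = 18258529 ≡ 2538 (mod 5827)
3505^256 ≡ 2538^2 = 6441444 ≡ 2609 (mod 5827)
3505^512 ≡ 2609^2 = 6806881 ≡ 945 (mod 5827)
3505^555 = 3505^512 * 3505^32 * 3505^8 * 3505^2 * 3505^1 ≡ 945 * 1530 * 3638 * 1709 * 3505 (mod 5827).
Accumulate the product:
945 * 1530 = 1445850 ≡ 754
754 * 3638 = 2743052 ≡ 4362
4362 * 1709 = 7454658 ≡ 1925
1925 * 3505 = 6747125 ≡ 5286

5286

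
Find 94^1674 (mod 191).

1674 in binary is 11010001010, i.e. 1674 = 1024 + 512 + 128 + 8 + 2.
94^1 ≡ 94 (mod 191)
94^2 ≡ 94^2 = 8836 ≡ 50 (mod 191)
94^4 ≡ 50^2 = 2500 ≡ 17 (mod 191)
94^8 ≡ 17^2 = 289 ≡ 98 (mod 191)
94^16 ≡ 98^2 = 9604 ≡ 54 (mod 191)
94^32 ≡ 54^2 = 2916 ≡ 51 (mod 191)
94^64 ≡ 51^2 = 2601 ≡ 118 (mod 191)
94^128 ≡ 118^2 = 13924 ≡ 172 (mod 191)
94^256 ≡ 172^2 = 29584 ≡ 170 (mod 191)
94^512 ≡ 170^2 = 28900 ≡ 59 (mod 191)
94^1024 ≡ 59^2 = 3481 ≡ 43 (mod 191)
94^1674 = 94^1024 · 94^512 · 94^128 · 94^8 · 94^2 ≡ 43 · 59 · 172 · 98 · 50 (mod 191).
Accumulate the product:
43 · 59 = 2537 ≡ 54
54 · 172 = 9288 ≡ 120
120 · 98 = 11760 ≡ 109
109 · 50 = 5450 ≡ 102

102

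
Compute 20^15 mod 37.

15 in binary is 1111, i.e. 15 = 8 + 4 + 2 + 1.
20^1 ≡ 20 (mod 37)
20^2 ≡ 20^2 = 400 ≡ 30 (mod 37)
20^4 ≡ 30^2 = 900 ≡ 12 (mod 37)
20^8 ≡ 12^2 = 144 ≡ 33 (mod 37)
20^15 = 20^8 · 20^4 · 20^2 · 20^1 ≡ 33 · 12 · 30 · 20 (mod 37).
Accumulate the product:
33 · 12 = 396 ≡ 26
26 · 30 = 780 ≡ 3
3 · 20 = 60 ≡ 23

23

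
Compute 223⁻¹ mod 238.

Run the extended Euclidean algorithm:
238 = 1·223 + 15
223 = 14·15 + 13
15 = 1·13 + 2
13 = 6·2 + 1
2 = 2·1 + 0
gcd(223, 238) = 1, so the inverse exists.
Bézout: 1 = −104·238 + 111·223.
So 223⁻¹ ≡ 111 (mod 238).

111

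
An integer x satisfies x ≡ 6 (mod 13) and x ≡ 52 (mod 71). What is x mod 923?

123

13⁻¹ mod 71: 13·11 ≡ 1 (mod 71), so 13⁻¹ ≡ 11.
x = 6 + 13·((52 − 6)·11 mod 71) = 6 + 13·9 = 123.
Check: 123 mod 13 = 6, 123 mod 71 = 52. ✓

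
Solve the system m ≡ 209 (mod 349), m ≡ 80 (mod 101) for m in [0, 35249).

33713

349⁻¹ mod 101: 349·11 ≡ 1 (mod 101), so 349⁻¹ ≡ 11.
m = 209 + 349·((80 − 209)·11 mod 101) = 209 + 349·96 = 33713.
Check: 33713 mod 349 = 209, 33713 mod 101 = 80. ✓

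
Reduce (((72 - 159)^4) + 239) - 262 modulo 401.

72 - 159 = -87 ≡ 314 (mod 401)
(314)^4 ≡ 94 (mod 401)
94 + 239 = 333
333 - 262 = 71

71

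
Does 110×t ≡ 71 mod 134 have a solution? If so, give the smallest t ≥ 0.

no solution

gcd(110, 134) = 2, and 2 does not divide 71.
So the congruence has no solution.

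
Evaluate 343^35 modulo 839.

183

343^1 ≡ 343 (mod 839)
343^2 ≡ 343^2 = 117649 ≡ 189 (mod 839)
343^4 ≡ 189^2 = 35721 ≡ 483 (mod 839)
343^8 ≡ 483^2 = 233289 ≡ 47 (mod 839)
343^16 ≡ 47^2 = 2209 ≡ 531 (mod 839)
343^32 ≡ 531^2 = 281961 ≡ 57 (mod 839)
343^35 = 343^32 * 343^2 * 343^1 ≡ 57 * 189 * 343 (mod 839).
Accumulate the product:
57 * 189 = 10773 ≡ 705
705 * 343 = 241815 ≡ 183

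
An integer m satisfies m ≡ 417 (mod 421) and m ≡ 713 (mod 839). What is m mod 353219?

421⁻¹ mod 839: 421*560 ≡ 1 (mod 839), so 421⁻¹ ≡ 560.
m = 417 + 421*((713 − 417)*560 mod 839) = 417 + 421*477 = 201234.
Check: 201234 mod 421 = 417, 201234 mod 839 = 713. ✓

201234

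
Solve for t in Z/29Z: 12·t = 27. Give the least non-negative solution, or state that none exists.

gcd(12, 29) = 1, so a unique solution mod 29 exists.
12⁻¹ ≡ 17 (mod 29).
t ≡ 17·27 ≡ 24 (mod 29).

24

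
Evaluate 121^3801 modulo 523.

520

Using repeated squaring:
121^1 ≡ 121 (mod 523)
121^2 ≡ 121^2 = 14641 ≡ 520 (mod 523)
121^4 ≡ 520^2 = 270400 ≡ 9 (mod 523)
121^8 ≡ 9^2 = 81 (mod 523)
121^16 ≡ 81^2 = 6561 ≡ 285 (mod 523)
121^32 ≡ 285^2 = 81225 ≡ 160 (mod 523)
121^64 ≡ 160^2 = 25600 ≡ 496 (mod 523)
121^128 ≡ 496^2 = 246016 ≡ 206 (mod 523)
121^256 ≡ 206^2 = 42436 ≡ 73 (mod 523)
121^512 ≡ 73^2 = 5329 ≡ 99 (mod 523)
121^1024 ≡ 99^2 = 9801 ≡ 387 (mod 523)
121^2048 ≡ 387^2 = 149769 ≡ 191 (mod 523)
121^3801 = 121^2048 · 121^1024 · 121^512 · 121^128 · 121^64 · 121^16 · 121^8 · 121^1 ≡ 191 · 387 · 99 · 206 · 496 · 285 · 81 · 121 (mod 523).
Accumulate the product:
191 · 387 = 73917 ≡ 174
174 · 99 = 17226 ≡ 490
490 · 206 = 100940 ≡ 1
1 · 496 = 496
496 · 285 = 141360 ≡ 150
150 · 81 = 12150 ≡ 121
121 · 121 = 14641 ≡ 520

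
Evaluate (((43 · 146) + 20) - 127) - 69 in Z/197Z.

43 · 146 = 6278 ≡ 171 (mod 197)
171 + 20 = 191
191 - 127 = 64
64 - 69 = -5 ≡ 192 (mod 197)

192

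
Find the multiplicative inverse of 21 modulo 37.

30

37 = 1×21 + 16
21 = 1×16 + 5
16 = 3×5 + 1
5 = 5×1 + 0
gcd(21, 37) = 1, so the inverse exists.
Back-substitute for 1:
1 = 1×16 − 3×5
  = −3×21 + 4×16
  = 4×37 − 7×21
So 21⁻¹ ≡ −7 ≡ 30 (mod 37).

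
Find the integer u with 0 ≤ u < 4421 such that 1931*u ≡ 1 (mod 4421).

Apply the Euclidean algorithm and back-substitute:
4421 = 2·1931 + 559
1931 = 3·559 + 254
559 = 2·254 + 51
254 = 4·51 + 50
51 = 1·50 + 1
50 = 50·1 + 0
gcd(1931, 4421) = 1, so the inverse exists.
Bézout: 1 = 38·4421 − 87·1931.
So 1931⁻¹ ≡ −87 ≡ 4334 (mod 4421).

4334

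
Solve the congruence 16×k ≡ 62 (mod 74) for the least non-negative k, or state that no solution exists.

27

gcd(16, 74) = 2, and 2 | 62, so solutions exist.
Divide through by 2: 8×k = 31 (mod 37).
8⁻¹ ≡ 14 (mod 37).
k ≡ 14×31 ≡ 27 (mod 37).
The smallest non-negative solution is k = 27.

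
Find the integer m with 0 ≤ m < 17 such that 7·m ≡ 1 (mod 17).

5

17 = 2·7 + 3
7 = 2·3 + 1
3 = 3·1 + 0
gcd(7, 17) = 1, so the inverse exists.
Bézout: 1 = −2·17 + 5·7.
So 7⁻¹ ≡ 5 (mod 17).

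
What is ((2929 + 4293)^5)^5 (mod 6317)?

2929 + 4293 = 7222 ≡ 905 (mod 6317)
(905)^5 ≡ 3550 (mod 6317)
(3550)^5 ≡ 1730 (mod 6317)

1730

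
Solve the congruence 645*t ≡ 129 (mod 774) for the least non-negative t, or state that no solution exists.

gcd(645, 774) = 129, and 129 | 129, so solutions exist.
Divide through by 129: 5*t mod 6 = 1.
5⁻¹ ≡ 5 (mod 6).
t ≡ 5*1 ≡ 5 (mod 6).
The smallest non-negative solution is t = 5.

5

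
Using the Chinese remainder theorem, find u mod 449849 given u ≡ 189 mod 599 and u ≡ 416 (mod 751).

599⁻¹ mod 751: 599·667 ≡ 1 (mod 751), so 599⁻¹ ≡ 667.
u = 189 + 599·((416 − 189)·667 mod 751) = 189 + 599·458 = 274531.

274531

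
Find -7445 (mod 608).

459

-7445 = -13·608 + 459, so -7445 ≡ 459 (mod 608).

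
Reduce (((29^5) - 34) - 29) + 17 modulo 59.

48

(29)^5 ≡ 35 (mod 59)
35 - 34 = 1
1 - 29 = -28 ≡ 31 (mod 59)
31 + 17 = 48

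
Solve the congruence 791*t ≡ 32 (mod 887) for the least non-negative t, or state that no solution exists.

591

gcd(791, 887) = 1, so a unique solution mod 887 exists.
791⁻¹ ≡ 656 (mod 887).
t ≡ 656*32 ≡ 591 (mod 887).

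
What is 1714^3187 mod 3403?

2745

By square-and-multiply:
3187 in binary is 110001110011, i.e. 3187 = 2048 + 1024 + 64 + 32 + 16 + 2 + 1.
1714^1 ≡ 1714 (mod 3403)
1714^2 ≡ 1714^2 = 2937796 ≡ 1007 (mod 3403)
1714^4 ≡ 1007^2 = 1014049 ≡ 3358 (mod 3403)
1714^8 ≡ 3358^2 = 11276164 ≡ 2025 (mod 3403)
1714^16 ≡ 2025^2 = 4100625 ≡ 10 (mod 3403)
1714^32 ≡ 10^2 = 100 (mod 3403)
1714^64 ≡ 100^2 = 10000 ≡ 3194 (mod 3403)
1714^128 ≡ 3194^2 = 10201636 ≡ 2845 (mod 3403)
1714^256 ≡ 2845^2 = 8094025 ≡ 1691 (mod 3403)
1714^512 ≡ 1691^2 = 2859481 ≡ 961 (mod 3403)
1714^1024 ≡ 961^2 = 923521 ≡ 1308 (mod 3403)
1714^2048 ≡ 1308^2 = 1710864 ≡ 2558 (mod 3403)
1714^3187 = 1714^2048 · 1714^1024 · 1714^64 · 1714^32 · 1714^16 · 1714^2 · 1714^1 ≡ 2558 · 1308 · 3194 · 100 · 10 · 1007 · 1714 (mod 3403).
Accumulate the product:
2558 · 1308 = 3345864 ≡ 715
715 · 3194 = 2283710 ≡ 297
297 · 100 = 29700 ≡ 2476
2476 · 10 = 24760 ≡ 939
939 · 1007 = 945573 ≡ 2942
2942 · 1714 = 5042588 ≡ 2745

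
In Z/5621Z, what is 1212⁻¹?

589

5621 = 4*1212 + 773
1212 = 1*773 + 439
773 = 1*439 + 334
439 = 1*334 + 105
334 = 3*105 + 19
105 = 5*19 + 10
19 = 1*10 + 9
10 = 1*9 + 1
9 = 9*1 + 0
gcd(1212, 5621) = 1, so the inverse exists.
Bézout: 1 = −127*5621 + 589*1212.
So 1212⁻¹ ≡ 589 (mod 5621).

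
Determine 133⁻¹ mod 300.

97

Run the extended Euclidean algorithm:
300 = 2·133 + 34
133 = 3·34 + 31
34 = 1·31 + 3
31 = 10·3 + 1
3 = 3·1 + 0
gcd(133, 300) = 1, so the inverse exists.
Back-substitute for 1:
1 = 1·31 − 10·3
  = −10·34 + 11·31
  = 11·133 − 43·34
  = −43·300 + 97·133
So 133⁻¹ ≡ 97 (mod 300).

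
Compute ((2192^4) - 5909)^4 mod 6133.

5167

(2192)^4 ≡ 4695 (mod 6133)
4695 - 5909 = -1214 ≡ 4919 (mod 6133)
(4919)^4 ≡ 5167 (mod 6133)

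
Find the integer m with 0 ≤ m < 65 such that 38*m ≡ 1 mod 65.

Apply the Euclidean algorithm and back-substitute:
65 = 1*38 + 27
38 = 1*27 + 11
27 = 2*11 + 5
11 = 2*5 + 1
5 = 5*1 + 0
gcd(38, 65) = 1, so the inverse exists.
Bézout: 1 = −7*65 + 12*38.
So 38⁻¹ ≡ 12 (mod 65).

12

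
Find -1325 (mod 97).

33

-1325 = -14·97 + 33, so -1325 ≡ 33 (mod 97).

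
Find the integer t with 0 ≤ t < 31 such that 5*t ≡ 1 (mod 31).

By the extended Euclidean algorithm:
31 = 6·5 + 1
5 = 5·1 + 0
gcd(5, 31) = 1, so the inverse exists.
Bézout: 1 = 1·31 − 6·5.
So 5⁻¹ ≡ −6 ≡ 25 (mod 31).

25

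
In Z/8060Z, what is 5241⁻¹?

5441

8060 = 1·5241 + 2819
5241 = 1·2819 + 2422
2819 = 1·2422 + 397
2422 = 6·397 + 40
397 = 9·40 + 37
40 = 1·37 + 3
37 = 12·3 + 1
3 = 3·1 + 0
gcd(5241, 8060) = 1, so the inverse exists.
Back-substitute for 1:
1 = 1·37 − 12·3
  = −12·40 + 13·37
  = 13·397 − 129·40
  = −129·2422 + 787·397
  = 787·2819 − 916·2422
  = −916·5241 + 1703·2819
  = 1703·8060 − 2619·5241
So 5241⁻¹ ≡ −2619 ≡ 5441 (mod 8060).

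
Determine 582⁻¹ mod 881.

165

881 = 1·582 + 299
582 = 1·299 + 283
299 = 1·283 + 16
283 = 17·16 + 11
16 = 1·11 + 5
11 = 2·5 + 1
5 = 5·1 + 0
gcd(582, 881) = 1, so the inverse exists.
Back-substitute for 1:
1 = 1·11 − 2·5
  = −2·16 + 3·11
  = 3·283 − 53·16
  = −53·299 + 56·283
  = 56·582 − 109·299
  = −109·881 + 165·582
So 582⁻¹ ≡ 165 (mod 881).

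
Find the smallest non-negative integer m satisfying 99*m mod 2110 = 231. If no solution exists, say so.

1409

gcd(99, 2110) = 1, so a unique solution mod 2110 exists.
99⁻¹ ≡ 1769 (mod 2110).
m ≡ 1769*231 ≡ 1409 (mod 2110).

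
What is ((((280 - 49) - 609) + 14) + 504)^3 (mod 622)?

358

280 - 49 = 231
231 - 609 = -378 ≡ 244 (mod 622)
244 + 14 = 258
258 + 504 = 762 ≡ 140 (mod 622)
(140)^3 ≡ 358 (mod 622)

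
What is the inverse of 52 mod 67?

Apply the Euclidean algorithm and back-substitute:
67 = 1×52 + 15
52 = 3×15 + 7
15 = 2×7 + 1
7 = 7×1 + 0
gcd(52, 67) = 1, so the inverse exists.
Back-substitute for 1:
1 = 1×15 − 2×7
  = −2×52 + 7×15
  = 7×67 − 9×52
So 52⁻¹ ≡ −9 ≡ 58 (mod 67).

58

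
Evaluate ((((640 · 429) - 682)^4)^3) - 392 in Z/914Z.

794

640 · 429 = 274560 ≡ 360 (mod 914)
360 - 682 = -322 ≡ 592 (mod 914)
(592)^4 ≡ 740 (mod 914)
(740)^3 ≡ 272 (mod 914)
272 - 392 = -120 ≡ 794 (mod 914)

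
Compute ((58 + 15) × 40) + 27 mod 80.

58 + 15 = 73
73 × 40 = 2920 ≡ 40 (mod 80)
40 + 27 = 67

67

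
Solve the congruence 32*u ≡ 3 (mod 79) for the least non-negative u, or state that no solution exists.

47

gcd(32, 79) = 1, so a unique solution mod 79 exists.
32⁻¹ ≡ 42 (mod 79).
u ≡ 42*3 ≡ 47 (mod 79).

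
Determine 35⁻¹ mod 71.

69

Apply the Euclidean algorithm and back-substitute:
71 = 2×35 + 1
35 = 35×1 + 0
gcd(35, 71) = 1, so the inverse exists.
Back-substitute for 1:
1 = 1×71 − 2×35
So 35⁻¹ ≡ −2 ≡ 69 (mod 71).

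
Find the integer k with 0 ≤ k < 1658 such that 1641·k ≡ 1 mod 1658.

Apply the Euclidean algorithm and back-substitute:
1658 = 1×1641 + 17
1641 = 96×17 + 9
17 = 1×9 + 8
9 = 1×8 + 1
8 = 8×1 + 0
gcd(1641, 1658) = 1, so the inverse exists.
Bézout: 1 = −193×1658 + 195×1641.
So 1641⁻¹ ≡ 195 (mod 1658).

195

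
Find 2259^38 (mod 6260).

3641

38 in binary is 100110, i.e. 38 = 32 + 4 + 2.
2259^1 ≡ 2259 (mod 6260)
2259^2 ≡ 2259^2 = 5103081 ≡ 1181 (mod 6260)
2259^4 ≡ 1181^2 = 1394761 ≡ 5041 (mod 6260)
2259^8 ≡ 5041^2 = 25411681 ≡ 2341 (mod 6260)
2259^16 ≡ 2341^2 = 5480281 ≡ 2781 (mod 6260)
2259^32 ≡ 2781^2 = 7733961 ≡ 2861 (mod 6260)
2259^38 = 2259^32 × 2259^4 × 2259^2 ≡ 2861 × 5041 × 1181 (mod 6260).
Accumulate the product:
2861 × 5041 = 14422301 ≡ 5521
5521 × 1181 = 6520301 ≡ 3641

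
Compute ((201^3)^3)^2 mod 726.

159

(201)^3 ≡ 291 (mod 726)
(291)^3 ≡ 279 (mod 726)
(279)^2 ≡ 159 (mod 726)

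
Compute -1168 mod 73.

0

-1168 = -16*73 + 0, so -1168 ≡ 0 (mod 73).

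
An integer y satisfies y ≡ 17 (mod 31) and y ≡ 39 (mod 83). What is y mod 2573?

31⁻¹ mod 83: 31*75 ≡ 1 (mod 83), so 31⁻¹ ≡ 75.
y = 17 + 31*((39 − 17)*75 mod 83) = 17 + 31*73 = 2280.

2280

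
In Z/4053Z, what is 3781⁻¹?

2101

Run the extended Euclidean algorithm:
4053 = 1×3781 + 272
3781 = 13×272 + 245
272 = 1×245 + 27
245 = 9×27 + 2
27 = 13×2 + 1
2 = 2×1 + 0
gcd(3781, 4053) = 1, so the inverse exists.
Bézout: 1 = 1821×4053 − 1952×3781.
So 3781⁻¹ ≡ −1952 ≡ 2101 (mod 4053).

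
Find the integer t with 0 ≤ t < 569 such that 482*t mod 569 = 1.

327

By the extended Euclidean algorithm:
569 = 1*482 + 87
482 = 5*87 + 47
87 = 1*47 + 40
47 = 1*40 + 7
40 = 5*7 + 5
7 = 1*5 + 2
5 = 2*2 + 1
2 = 2*1 + 0
gcd(482, 569) = 1, so the inverse exists.
Back-substitute for 1:
1 = 1*5 − 2*2
  = −2*7 + 3*5
  = 3*40 − 17*7
  = −17*47 + 20*40
  = 20*87 − 37*47
  = −37*482 + 205*87
  = 205*569 − 242*482
So 482⁻¹ ≡ −242 ≡ 327 (mod 569).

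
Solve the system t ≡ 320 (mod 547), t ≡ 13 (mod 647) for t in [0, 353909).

547⁻¹ mod 647: 547×537 ≡ 1 (mod 647), so 547⁻¹ ≡ 537.
t = 320 + 547×((13 − 320)×537 mod 647) = 320 + 547×126 = 69242.
Check: 69242 mod 547 = 320, 69242 mod 647 = 13. ✓

69242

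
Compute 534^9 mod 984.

9 in binary is 1001, i.e. 9 = 8 + 1.
534^1 ≡ 534 (mod 984)
534^2 ≡ 534^2 = 285156 ≡ 780 (mod 984)
534^4 ≡ 780^2 = 608400 ≡ 288 (mod 984)
534^8 ≡ 288^2 = 82944 ≡ 288 (mod 984)
534^9 = 534^8 * 534^1 ≡ 288 * 534 (mod 984).
288 * 534 = 153792 ≡ 288 (mod 984).

288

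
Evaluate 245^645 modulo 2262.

593

Using repeated squaring:
245^1 ≡ 245 (mod 2262)
245^2 ≡ 245^2 = 60025 ≡ 1213 (mod 2262)
245^4 ≡ 1213^2 = 1471369 ≡ 1069 (mod 2262)
245^8 ≡ 1069^2 = 1142761 ≡ 451 (mod 2262)
245^16 ≡ 451^2 = 203401 ≡ 2083 (mod 2262)
245^32 ≡ 2083^2 = 4338889 ≡ 373 (mod 2262)
245^64 ≡ 373^2 = 139129 ≡ 1147 (mod 2262)
245^128 ≡ 1147^2 = 1315609 ≡ 1387 (mod 2262)
245^256 ≡ 1387^2 = 1923769 ≡ 1069 (mod 2262)
245^512 ≡ 1069^2 = 1142761 ≡ 451 (mod 2262)
245^645 = 245^512 × 245^128 × 245^4 × 245^1 ≡ 451 × 1387 × 1069 × 245 (mod 2262).
Accumulate the product:
451 × 1387 = 625537 ≡ 1225
1225 × 1069 = 1309525 ≡ 2089
2089 × 245 = 511805 ≡ 593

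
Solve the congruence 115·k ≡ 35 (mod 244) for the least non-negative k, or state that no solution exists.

gcd(115, 244) = 1, so a unique solution mod 244 exists.
115⁻¹ ≡ 87 (mod 244).
k ≡ 87·35 ≡ 117 (mod 244).

117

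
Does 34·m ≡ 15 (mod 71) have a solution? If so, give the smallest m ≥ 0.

61

gcd(34, 71) = 1, so a unique solution mod 71 exists.
34⁻¹ ≡ 23 (mod 71).
m ≡ 23·15 ≡ 61 (mod 71).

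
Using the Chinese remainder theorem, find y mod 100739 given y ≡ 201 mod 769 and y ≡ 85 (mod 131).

82484

769⁻¹ mod 131: 769×77 ≡ 1 (mod 131), so 769⁻¹ ≡ 77.
y = 201 + 769×((85 − 201)×77 mod 131) = 201 + 769×107 = 82484.
Check: 82484 mod 769 = 201, 82484 mod 131 = 85. ✓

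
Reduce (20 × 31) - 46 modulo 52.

2

20 × 31 = 620 ≡ 48 (mod 52)
48 - 46 = 2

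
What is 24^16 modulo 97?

24^1 ≡ 24 (mod 97)
24^2 ≡ 24^2 = 576 ≡ 91 (mod 97)
24^4 ≡ 91^2 = 8281 ≡ 36 (mod 97)
24^8 ≡ 36^2 = 1296 ≡ 35 (mod 97)
24^16 ≡ 35^2 = 1225 ≡ 61 (mod 97)
So 24^16 ≡ 61 (mod 97).

61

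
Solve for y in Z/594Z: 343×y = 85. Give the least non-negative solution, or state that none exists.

gcd(343, 594) = 1, so a unique solution mod 594 exists.
343⁻¹ ≡ 523 (mod 594).
y ≡ 523×85 ≡ 499 (mod 594).

499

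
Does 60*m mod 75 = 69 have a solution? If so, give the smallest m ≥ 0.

gcd(60, 75) = 15, and 15 does not divide 69.
So the congruence has no solution.

no solution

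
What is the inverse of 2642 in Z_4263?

4263 = 1×2642 + 1621
2642 = 1×1621 + 1021
1621 = 1×1021 + 600
1021 = 1×600 + 421
600 = 1×421 + 179
421 = 2×179 + 63
179 = 2×63 + 53
63 = 1×53 + 10
53 = 5×10 + 3
10 = 3×3 + 1
3 = 3×1 + 0
gcd(2642, 4263) = 1, so the inverse exists.
Back-substitute for 1:
1 = 1×10 − 3×3
  = −3×53 + 16×10
  = 16×63 − 19×53
  = −19×179 + 54×63
  = 54×421 − 127×179
  = −127×600 + 181×421
  = 181×1021 − 308×600
  = −308×1621 + 489×1021
  = 489×2642 − 797×1621
  = −797×4263 + 1286×2642
So 2642⁻¹ ≡ 1286 (mod 4263).

1286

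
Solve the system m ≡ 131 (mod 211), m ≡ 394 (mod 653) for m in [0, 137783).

211⁻¹ mod 653: 211*359 ≡ 1 (mod 653), so 211⁻¹ ≡ 359.
m = 131 + 211*((394 − 131)*359 mod 653) = 131 + 211*385 = 81366.

81366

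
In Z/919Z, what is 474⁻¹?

919 = 1×474 + 445
474 = 1×445 + 29
445 = 15×29 + 10
29 = 2×10 + 9
10 = 1×9 + 1
9 = 9×1 + 0
gcd(474, 919) = 1, so the inverse exists.
Back-substitute for 1:
1 = 1×10 − 1×9
  = −1×29 + 3×10
  = 3×445 − 46×29
  = −46×474 + 49×445
  = 49×919 − 95×474
So 474⁻¹ ≡ −95 ≡ 824 (mod 919).

824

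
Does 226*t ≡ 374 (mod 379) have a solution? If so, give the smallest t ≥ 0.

gcd(226, 379) = 1, so a unique solution mod 379 exists.
226⁻¹ ≡ 270 (mod 379).
t ≡ 270*374 ≡ 166 (mod 379).

166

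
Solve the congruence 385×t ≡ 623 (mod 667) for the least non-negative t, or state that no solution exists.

38

gcd(385, 667) = 1, so a unique solution mod 667 exists.
385⁻¹ ≡ 272 (mod 667).
t ≡ 272×623 ≡ 38 (mod 667).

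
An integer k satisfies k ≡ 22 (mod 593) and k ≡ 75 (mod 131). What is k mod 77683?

593⁻¹ mod 131: 593*19 ≡ 1 (mod 131), so 593⁻¹ ≡ 19.
k = 22 + 593*((75 − 22)*19 mod 131) = 22 + 593*90 = 53392.

53392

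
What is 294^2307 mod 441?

0

2307 in binary is 100100000011, i.e. 2307 = 2048 + 256 + 2 + 1.
294^1 ≡ 294 (mod 441)
294^2 ≡ 294^2 = 86436 ≡ 0 (mod 441)
294^4 ≡ 0^2 = 0 (mod 441)
294^8 ≡ 0^2 = 0 (mod 441)
294^16 ≡ 0^2 = 0 (mod 441)
294^32 ≡ 0^2 = 0 (mod 441)
294^64 ≡ 0^2 = 0 (mod 441)
294^128 ≡ 0^2 = 0 (mod 441)
294^256 ≡ 0^2 = 0 (mod 441)
294^512 ≡ 0^2 = 0 (mod 441)
294^1024 ≡ 0^2 = 0 (mod 441)
294^2048 ≡ 0^2 = 0 (mod 441)
294^2307 = 294^2048 × 294^256 × 294^2 × 294^1 ≡ 0 × 0 × 0 × 294 (mod 441).
Accumulate the product:
0 × 0 = 0
0 × 0 = 0
0 × 294 = 0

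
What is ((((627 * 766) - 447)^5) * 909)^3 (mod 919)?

687

627 * 766 = 480282 ≡ 564 (mod 919)
564 - 447 = 117
(117)^5 ≡ 285 (mod 919)
285 * 909 = 259065 ≡ 826 (mod 919)
(826)^3 ≡ 687 (mod 919)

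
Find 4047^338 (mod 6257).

338 in binary is 101010010, i.e. 338 = 256 + 64 + 16 + 2.
4047^1 ≡ 4047 (mod 6257)
4047^2 ≡ 4047^2 = 16378209 ≡ 3640 (mod 6257)
4047^4 ≡ 3640^2 = 13249600 ≡ 3531 (mod 6257)
4047^8 ≡ 3531^2 = 12467961 ≡ 4017 (mod 6257)
4047^16 ≡ 4017^2 = 16136289 ≡ 5743 (mod 6257)
4047^32 ≡ 5743^2 = 32982049 ≡ 1402 (mod 6257)
4047^64 ≡ 1402^2 = 1965604 ≡ 906 (mod 6257)
4047^128 ≡ 906^2 = 820836 ≡ 1169 (mod 6257)
4047^256 ≡ 1169^2 = 1366561 ≡ 2535 (mod 6257)
4047^338 = 4047^256 * 4047^64 * 4047^16 * 4047^2 ≡ 2535 * 906 * 5743 * 3640 (mod 6257).
Accumulate the product:
2535 * 906 = 2296710 ≡ 391
391 * 5743 = 2245513 ≡ 5507
5507 * 3640 = 20045480 ≡ 4309

4309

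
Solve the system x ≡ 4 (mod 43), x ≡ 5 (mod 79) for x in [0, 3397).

2928

43⁻¹ mod 79: 43×68 ≡ 1 (mod 79), so 43⁻¹ ≡ 68.
x = 4 + 43×((5 − 4)×68 mod 79) = 4 + 43×68 = 2928.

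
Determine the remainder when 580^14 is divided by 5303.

1693

14 in binary is 1110, i.e. 14 = 8 + 4 + 2.
580^1 ≡ 580 (mod 5303)
580^2 ≡ 580^2 = 336400 ≡ 2311 (mod 5303)
580^4 ≡ 2311^2 = 5340721 ≡ 600 (mod 5303)
580^8 ≡ 600^2 = 360000 ≡ 4699 (mod 5303)
580^14 = 580^8 · 580^4 · 580^2 ≡ 4699 · 600 · 2311 (mod 5303).
Accumulate the product:
4699 · 600 = 2819400 ≡ 3507
3507 · 2311 = 8104677 ≡ 1693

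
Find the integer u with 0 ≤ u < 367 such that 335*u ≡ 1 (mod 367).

367 = 1*335 + 32
335 = 10*32 + 15
32 = 2*15 + 2
15 = 7*2 + 1
2 = 2*1 + 0
gcd(335, 367) = 1, so the inverse exists.
Back-substitute for 1:
1 = 1*15 − 7*2
  = −7*32 + 15*15
  = 15*335 − 157*32
  = −157*367 + 172*335
So 335⁻¹ ≡ 172 (mod 367).

172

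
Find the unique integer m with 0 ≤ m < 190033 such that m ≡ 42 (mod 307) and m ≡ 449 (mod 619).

307⁻¹ mod 619: 307×371 ≡ 1 (mod 619), so 307⁻¹ ≡ 371.
m = 42 + 307×((449 − 42)×371 mod 619) = 42 + 307×580 = 178102.
Check: 178102 mod 307 = 42, 178102 mod 619 = 449. ✓

178102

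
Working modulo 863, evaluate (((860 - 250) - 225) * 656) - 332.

860 - 250 = 610
610 - 225 = 385
385 * 656 = 252560 ≡ 564 (mod 863)
564 - 332 = 232

232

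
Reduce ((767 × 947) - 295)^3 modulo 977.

767 × 947 = 726349 ≡ 438 (mod 977)
438 - 295 = 143
(143)^3 ≡ 46 (mod 977)

46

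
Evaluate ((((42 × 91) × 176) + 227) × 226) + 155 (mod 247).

42 × 91 = 3822 ≡ 117 (mod 247)
117 × 176 = 20592 ≡ 91 (mod 247)
91 + 227 = 318 ≡ 71 (mod 247)
71 × 226 = 16046 ≡ 238 (mod 247)
238 + 155 = 393 ≡ 146 (mod 247)

146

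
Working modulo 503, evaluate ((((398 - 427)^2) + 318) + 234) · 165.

477

398 - 427 = -29 ≡ 474 (mod 503)
(474)^2 ≡ 338 (mod 503)
338 + 318 = 656 ≡ 153 (mod 503)
153 + 234 = 387
387 · 165 = 63855 ≡ 477 (mod 503)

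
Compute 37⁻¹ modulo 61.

33

Run the extended Euclidean algorithm:
61 = 1*37 + 24
37 = 1*24 + 13
24 = 1*13 + 11
13 = 1*11 + 2
11 = 5*2 + 1
2 = 2*1 + 0
gcd(37, 61) = 1, so the inverse exists.
Back-substitute for 1:
1 = 1*11 − 5*2
  = −5*13 + 6*11
  = 6*24 − 11*13
  = −11*37 + 17*24
  = 17*61 − 28*37
So 37⁻¹ ≡ −28 ≡ 33 (mod 61).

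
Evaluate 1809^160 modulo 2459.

Compute successive squares:
160 in binary is 10100000, i.e. 160 = 128 + 32.
1809^1 ≡ 1809 (mod 2459)
1809^2 ≡ 1809^2 = 3272481 ≡ 2011 (mod 2459)
1809^4 ≡ 2011^2 = 4044121 ≡ 1525 (mod 2459)
1809^8 ≡ 1525^2 = 2325625 ≡ 1870 (mod 2459)
1809^16 ≡ 1870^2 = 3496900 ≡ 202 (mod 2459)
1809^32 ≡ 202^2 = 40804 ≡ 1460 (mod 2459)
1809^64 ≡ 1460^2 = 2131600 ≡ 2106 (mod 2459)
1809^128 ≡ 2106^2 = 4435236 ≡ 1659 (mod 2459)
1809^160 = 1809^128 × 1809^32 ≡ 1659 × 1460 (mod 2459).
1659 × 1460 = 2422140 ≡ 25 (mod 2459).

25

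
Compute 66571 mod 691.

235

66571 = 96×691 + 235, so 66571 ≡ 235 (mod 691).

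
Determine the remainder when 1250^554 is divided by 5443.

2537

554 in binary is 1000101010, i.e. 554 = 512 + 32 + 8 + 2.
1250^1 ≡ 1250 (mod 5443)
1250^2 ≡ 1250^2 = 1562500 ≡ 359 (mod 5443)
1250^4 ≡ 359^2 = 128881 ≡ 3692 (mod 5443)
1250^8 ≡ 3692^2 = 13630864 ≡ 1592 (mod 5443)
1250^16 ≡ 1592^2 = 2534464 ≡ 3469 (mod 5443)
1250^32 ≡ 3469^2 = 12033961 ≡ 4931 (mod 5443)
1250^64 ≡ 4931^2 = 24314761 ≡ 880 (mod 5443)
1250^128 ≡ 880^2 = 774400 ≡ 1494 (mod 5443)
1250^256 ≡ 1494^2 = 2232036 ≡ 406 (mod 5443)
1250^512 ≡ 406^2 = 164836 ≡ 1546 (mod 5443)
1250^554 = 1250^512 × 1250^32 × 1250^8 × 1250^2 ≡ 1546 × 4931 × 1592 × 359 (mod 5443).
Accumulate the product:
1546 × 4931 = 7623326 ≡ 3126
3126 × 1592 = 4976592 ≡ 1690
1690 × 359 = 606710 ≡ 2537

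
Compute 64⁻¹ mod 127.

2

By the extended Euclidean algorithm:
127 = 1*64 + 63
64 = 1*63 + 1
63 = 63*1 + 0
gcd(64, 127) = 1, so the inverse exists.
Back-substitute for 1:
1 = 1*64 − 1*63
  = −1*127 + 2*64
So 64⁻¹ ≡ 2 (mod 127).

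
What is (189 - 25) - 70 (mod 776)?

94

189 - 25 = 164
164 - 70 = 94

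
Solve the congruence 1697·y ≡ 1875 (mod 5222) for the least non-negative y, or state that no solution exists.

555

gcd(1697, 5222) = 1, so a unique solution mod 5222 exists.
1697⁻¹ ≡ 4345 (mod 5222).
y ≡ 4345·1875 ≡ 555 (mod 5222).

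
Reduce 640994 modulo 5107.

2619

640994 = 125×5107 + 2619, so 640994 ≡ 2619 (mod 5107).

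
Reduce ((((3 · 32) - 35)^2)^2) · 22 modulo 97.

3 · 32 = 96
96 - 35 = 61
(61)^2 ≡ 35 (mod 97)
(35)^2 ≡ 61 (mod 97)
61 · 22 = 1342 ≡ 81 (mod 97)

81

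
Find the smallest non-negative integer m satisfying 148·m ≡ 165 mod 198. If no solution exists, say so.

no solution

gcd(148, 198) = 2, and 2 does not divide 165.
So the congruence has no solution.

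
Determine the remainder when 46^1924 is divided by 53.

Compute successive squares:
46^1 ≡ 46 (mod 53)
46^2 ≡ 46^2 = 2116 ≡ 49 (mod 53)
46^4 ≡ 49^2 = 2401 ≡ 16 (mod 53)
46^8 ≡ 16^2 = 256 ≡ 44 (mod 53)
46^16 ≡ 44^2 = 1936 ≡ 28 (mod 53)
46^32 ≡ 28^2 = 784 ≡ 42 (mod 53)
46^64 ≡ 42^2 = 1764 ≡ 15 (mod 53)
46^128 ≡ 15^2 = 225 ≡ 13 (mod 53)
46^256 ≡ 13^2 = 169 ≡ 10 (mod 53)
46^512 ≡ 10^2 = 100 ≡ 47 (mod 53)
46^1024 ≡ 47^2 = 2209 ≡ 36 (mod 53)
46^1924 = 46^1024 · 46^512 · 46^256 · 46^128 · 46^4 ≡ 36 · 47 · 10 · 13 · 16 (mod 53).
Accumulate the product:
36 · 47 = 1692 ≡ 49
49 · 10 = 490 ≡ 13
13 · 13 = 169 ≡ 10
10 · 16 = 160 ≡ 1

1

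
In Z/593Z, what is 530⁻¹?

593 = 1×530 + 63
530 = 8×63 + 26
63 = 2×26 + 11
26 = 2×11 + 4
11 = 2×4 + 3
4 = 1×3 + 1
3 = 3×1 + 0
gcd(530, 593) = 1, so the inverse exists.
Back-substitute for 1:
1 = 1×4 − 1×3
  = −1×11 + 3×4
  = 3×26 − 7×11
  = −7×63 + 17×26
  = 17×530 − 143×63
  = −143×593 + 160×530
So 530⁻¹ ≡ 160 (mod 593).

160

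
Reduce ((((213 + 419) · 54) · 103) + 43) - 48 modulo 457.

213 + 419 = 632 ≡ 175 (mod 457)
175 · 54 = 9450 ≡ 310 (mod 457)
310 · 103 = 31930 ≡ 397 (mod 457)
397 + 43 = 440
440 - 48 = 392

392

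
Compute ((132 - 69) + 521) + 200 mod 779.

132 - 69 = 63
63 + 521 = 584
584 + 200 = 784 ≡ 5 (mod 779)

5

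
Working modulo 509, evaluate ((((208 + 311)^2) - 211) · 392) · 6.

45

208 + 311 = 519 ≡ 10 (mod 509)
(10)^2 ≡ 100 (mod 509)
100 - 211 = -111 ≡ 398 (mod 509)
398 · 392 = 156016 ≡ 262 (mod 509)
262 · 6 = 1572 ≡ 45 (mod 509)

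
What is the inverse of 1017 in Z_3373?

Apply the Euclidean algorithm and back-substitute:
3373 = 3*1017 + 322
1017 = 3*322 + 51
322 = 6*51 + 16
51 = 3*16 + 3
16 = 5*3 + 1
3 = 3*1 + 0
gcd(1017, 3373) = 1, so the inverse exists.
Bézout: 1 = 319*3373 − 1058*1017.
So 1017⁻¹ ≡ −1058 ≡ 2315 (mod 3373).

2315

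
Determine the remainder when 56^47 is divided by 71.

63

47 in binary is 101111, i.e. 47 = 32 + 8 + 4 + 2 + 1.
56^1 ≡ 56 (mod 71)
56^2 ≡ 56^2 = 3136 ≡ 12 (mod 71)
56^4 ≡ 12^2 = 144 ≡ 2 (mod 71)
56^8 ≡ 2^2 = 4 (mod 71)
56^16 ≡ 4^2 = 16 (mod 71)
56^32 ≡ 16^2 = 256 ≡ 43 (mod 71)
56^47 = 56^32 · 56^8 · 56^4 · 56^2 · 56^1 ≡ 43 · 4 · 2 · 12 · 56 (mod 71).
Accumulate the product:
43 · 4 = 172 ≡ 30
30 · 2 = 60
60 · 12 = 720 ≡ 10
10 · 56 = 560 ≡ 63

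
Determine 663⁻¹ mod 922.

By the extended Euclidean algorithm:
922 = 1·663 + 259
663 = 2·259 + 145
259 = 1·145 + 114
145 = 1·114 + 31
114 = 3·31 + 21
31 = 1·21 + 10
21 = 2·10 + 1
10 = 10·1 + 0
gcd(663, 922) = 1, so the inverse exists.
Back-substitute for 1:
1 = 1·21 − 2·10
  = −2·31 + 3·21
  = 3·114 − 11·31
  = −11·145 + 14·114
  = 14·259 − 25·145
  = −25·663 + 64·259
  = 64·922 − 89·663
So 663⁻¹ ≡ −89 ≡ 833 (mod 922).

833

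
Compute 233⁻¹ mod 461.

277

By the extended Euclidean algorithm:
461 = 1×233 + 228
233 = 1×228 + 5
228 = 45×5 + 3
5 = 1×3 + 2
3 = 1×2 + 1
2 = 2×1 + 0
gcd(233, 461) = 1, so the inverse exists.
Bézout: 1 = 93×461 − 184×233.
So 233⁻¹ ≡ −184 ≡ 277 (mod 461).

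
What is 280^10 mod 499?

10 in binary is 1010, i.e. 10 = 8 + 2.
280^1 ≡ 280 (mod 499)
280^2 ≡ 280^2 = 78400 ≡ 57 (mod 499)
280^4 ≡ 57^2 = 3249 ≡ 255 (mod 499)
280^8 ≡ 255^2 = 65025 ≡ 155 (mod 499)
280^10 = 280^8 × 280^2 ≡ 155 × 57 (mod 499).
155 × 57 = 8835 ≡ 352 (mod 499).

352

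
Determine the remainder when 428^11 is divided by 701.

By square-and-multiply:
11 in binary is 1011, i.e. 11 = 8 + 2 + 1.
428^1 ≡ 428 (mod 701)
428^2 ≡ 428^2 = 183184 ≡ 223 (mod 701)
428^4 ≡ 223^2 = 49729 ≡ 659 (mod 701)
428^8 ≡ 659^2 = 434281 ≡ 362 (mod 701)
428^11 = 428^8 × 428^2 × 428^1 ≡ 362 × 223 × 428 (mod 701).
Accumulate the product:
362 × 223 = 80726 ≡ 111
111 × 428 = 47508 ≡ 541

541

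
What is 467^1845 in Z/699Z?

Compute successive squares:
1845 in binary is 11100110101, i.e. 1845 = 1024 + 512 + 256 + 32 + 16 + 4 + 1.
467^1 ≡ 467 (mod 699)
467^2 ≡ 467^2 = 218089 ≡ 1 (mod 699)
467^4 ≡ 1^2 = 1 (mod 699)
467^8 ≡ 1^2 = 1 (mod 699)
467^16 ≡ 1^2 = 1 (mod 699)
467^32 ≡ 1^2 = 1 (mod 699)
467^64 ≡ 1^2 = 1 (mod 699)
467^128 ≡ 1^2 = 1 (mod 699)
467^256 ≡ 1^2 = 1 (mod 699)
467^512 ≡ 1^2 = 1 (mod 699)
467^1024 ≡ 1^2 = 1 (mod 699)
467^1845 = 467^1024 · 467^512 · 467^256 · 467^32 · 467^16 · 467^4 · 467^1 ≡ 1 · 1 · 1 · 1 · 1 · 1 · 467 (mod 699).
Accumulate the product:
1 · 1 = 1
1 · 1 = 1
1 · 1 = 1
1 · 1 = 1
1 · 1 = 1
1 · 467 = 467

467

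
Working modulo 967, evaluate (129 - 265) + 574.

438

129 - 265 = -136 ≡ 831 (mod 967)
831 + 574 = 1405 ≡ 438 (mod 967)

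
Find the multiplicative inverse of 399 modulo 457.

260

457 = 1×399 + 58
399 = 6×58 + 51
58 = 1×51 + 7
51 = 7×7 + 2
7 = 3×2 + 1
2 = 2×1 + 0
gcd(399, 457) = 1, so the inverse exists.
Bézout: 1 = 172×457 − 197×399.
So 399⁻¹ ≡ −197 ≡ 260 (mod 457).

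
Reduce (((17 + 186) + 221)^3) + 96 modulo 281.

217

17 + 186 = 203
203 + 221 = 424 ≡ 143 (mod 281)
(143)^3 ≡ 121 (mod 281)
121 + 96 = 217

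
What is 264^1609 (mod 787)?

1609 in binary is 11001001001, i.e. 1609 = 1024 + 512 + 64 + 8 + 1.
264^1 ≡ 264 (mod 787)
264^2 ≡ 264^2 = 69696 ≡ 440 (mod 787)
264^4 ≡ 440^2 = 193600 ≡ 785 (mod 787)
264^8 ≡ 785^2 = 616225 ≡ 4 (mod 787)
264^16 ≡ 4^2 = 16 (mod 787)
264^32 ≡ 16^2 = 256 (mod 787)
264^64 ≡ 256^2 = 65536 ≡ 215 (mod 787)
264^128 ≡ 215^2 = 46225 ≡ 579 (mod 787)
264^256 ≡ 579^2 = 335241 ≡ 766 (mod 787)
264^512 ≡ 766^2 = 586756 ≡ 441 (mod 787)
264^1024 ≡ 441^2 = 194481 ≡ 92 (mod 787)
264^1609 = 264^1024 · 264^512 · 264^64 · 264^8 · 264^1 ≡ 92 · 441 · 215 · 4 · 264 (mod 787).
Accumulate the product:
92 · 441 = 40572 ≡ 435
435 · 215 = 93525 ≡ 659
659 · 4 = 2636 ≡ 275
275 · 264 = 72600 ≡ 196

196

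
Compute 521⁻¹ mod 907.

907 = 1·521 + 386
521 = 1·386 + 135
386 = 2·135 + 116
135 = 1·116 + 19
116 = 6·19 + 2
19 = 9·2 + 1
2 = 2·1 + 0
gcd(521, 907) = 1, so the inverse exists.
Back-substitute for 1:
1 = 1·19 − 9·2
  = −9·116 + 55·19
  = 55·135 − 64·116
  = −64·386 + 183·135
  = 183·521 − 247·386
  = −247·907 + 430·521
So 521⁻¹ ≡ 430 (mod 907).

430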